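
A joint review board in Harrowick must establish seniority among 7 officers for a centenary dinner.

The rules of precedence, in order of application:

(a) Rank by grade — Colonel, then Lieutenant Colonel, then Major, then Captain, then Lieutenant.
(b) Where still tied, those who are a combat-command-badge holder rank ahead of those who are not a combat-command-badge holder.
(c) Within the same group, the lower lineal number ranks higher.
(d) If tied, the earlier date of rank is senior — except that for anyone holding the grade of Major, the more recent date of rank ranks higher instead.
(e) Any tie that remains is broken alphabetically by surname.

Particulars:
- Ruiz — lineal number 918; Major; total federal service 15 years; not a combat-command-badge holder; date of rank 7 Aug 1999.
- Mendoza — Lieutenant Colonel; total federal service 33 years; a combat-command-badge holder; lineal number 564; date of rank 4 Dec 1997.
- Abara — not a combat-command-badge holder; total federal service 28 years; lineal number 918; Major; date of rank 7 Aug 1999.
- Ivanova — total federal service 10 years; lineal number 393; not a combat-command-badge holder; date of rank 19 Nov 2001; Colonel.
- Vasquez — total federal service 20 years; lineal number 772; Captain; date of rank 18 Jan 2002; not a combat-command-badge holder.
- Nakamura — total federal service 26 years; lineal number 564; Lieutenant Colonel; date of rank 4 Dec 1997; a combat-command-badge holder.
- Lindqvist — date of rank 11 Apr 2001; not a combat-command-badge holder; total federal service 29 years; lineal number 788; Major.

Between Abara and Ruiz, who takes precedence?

By grade: Ivanova (Colonel); then Mendoza and Nakamura (Lieutenant Colonel); then Lindqvist, Abara and Ruiz (Major); then Vasquez (Captain).
Mendoza and Nakamura are each a combat-command-badge holder, so the next rule applies.
Mendoza and Nakamura both have lineal number 564, so the next rule applies.
Mendoza and Nakamura both have date of rank 4 Dec 1997, so the next rule applies.
Among Mendoza and Nakamura, alphabetically by surname: Mendoza before Nakamura.
Lindqvist, Abara and Ruiz are each not a combat-command-badge holder, so the next rule applies.
Among Lindqvist, Abara and Ruiz, by lineal number (lower first): Lindqvist (788) before Abara and Ruiz (918).
Abara and Ruiz both have date of rank 7 Aug 1999, so the next rule applies.
Among Abara and Ruiz, alphabetically by surname: Abara before Ruiz.
So Abara takes precedence.

Abara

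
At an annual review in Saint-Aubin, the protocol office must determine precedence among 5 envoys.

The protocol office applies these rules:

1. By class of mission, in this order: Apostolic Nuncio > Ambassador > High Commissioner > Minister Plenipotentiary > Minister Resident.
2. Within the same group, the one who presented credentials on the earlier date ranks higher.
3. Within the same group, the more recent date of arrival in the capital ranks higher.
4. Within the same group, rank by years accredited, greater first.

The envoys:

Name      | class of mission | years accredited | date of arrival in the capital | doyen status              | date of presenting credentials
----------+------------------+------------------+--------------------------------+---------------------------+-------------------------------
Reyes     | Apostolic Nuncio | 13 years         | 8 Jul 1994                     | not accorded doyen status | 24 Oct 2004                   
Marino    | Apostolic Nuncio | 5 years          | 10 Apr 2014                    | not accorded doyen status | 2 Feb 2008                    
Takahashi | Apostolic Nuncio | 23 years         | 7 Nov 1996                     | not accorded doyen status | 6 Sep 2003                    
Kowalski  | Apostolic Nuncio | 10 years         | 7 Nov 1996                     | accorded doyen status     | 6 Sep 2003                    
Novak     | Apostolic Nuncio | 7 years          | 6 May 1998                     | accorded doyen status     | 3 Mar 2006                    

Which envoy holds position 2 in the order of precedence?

Kowalski

By class of mission: Takahashi, Kowalski, Reyes, Novak and Marino (Apostolic Nuncio).
Among Takahashi, Kowalski, Reyes, Novak and Marino, by date of presenting credentials (earlier first): Takahashi and Kowalski (6 Sep 2003) before Reyes (24 Oct 2004) before Novak (3 Mar 2006) before Marino (2 Feb 2008).
Takahashi and Kowalski both have date of arrival in the capital 7 Nov 1996, so the next rule applies.
Among Takahashi and Kowalski, by years accredited (higher first): Takahashi (23 years) before Kowalski (10 years).
Order: Takahashi, Kowalski, Reyes, Novak, Marino.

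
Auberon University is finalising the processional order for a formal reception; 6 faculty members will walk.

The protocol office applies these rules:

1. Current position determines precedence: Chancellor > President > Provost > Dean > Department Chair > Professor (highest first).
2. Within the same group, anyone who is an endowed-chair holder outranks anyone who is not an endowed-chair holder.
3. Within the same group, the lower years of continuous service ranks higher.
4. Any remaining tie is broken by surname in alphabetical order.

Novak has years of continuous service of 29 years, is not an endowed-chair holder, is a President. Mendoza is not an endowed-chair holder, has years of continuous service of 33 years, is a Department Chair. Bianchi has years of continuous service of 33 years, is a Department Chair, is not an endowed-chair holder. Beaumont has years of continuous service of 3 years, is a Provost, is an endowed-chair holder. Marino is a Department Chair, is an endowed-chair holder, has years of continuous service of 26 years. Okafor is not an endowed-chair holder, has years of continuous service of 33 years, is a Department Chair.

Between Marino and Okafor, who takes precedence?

Marino

By current position: Novak (President); then Beaumont (Provost); then Marino, Bianchi, Mendoza and Okafor (Department Chair).
Among Marino, Bianchi, Mendoza and Okafor, an endowed-chair holder before not an endowed-chair holder: Marino (an endowed-chair holder) before Bianchi, Mendoza and Okafor (not an endowed-chair holder).
Bianchi, Mendoza and Okafor all have years of continuous service 33 years, so the next rule applies.
Among Bianchi, Mendoza and Okafor, alphabetically by surname: Bianchi before Mendoza before Okafor.
So Marino takes precedence.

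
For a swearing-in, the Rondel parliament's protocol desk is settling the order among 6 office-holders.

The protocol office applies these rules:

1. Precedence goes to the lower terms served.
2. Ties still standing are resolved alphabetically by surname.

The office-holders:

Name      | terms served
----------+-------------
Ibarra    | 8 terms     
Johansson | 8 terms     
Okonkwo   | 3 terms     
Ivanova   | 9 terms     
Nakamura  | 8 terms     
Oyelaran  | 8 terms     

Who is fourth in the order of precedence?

Nakamura

By terms served (lower first): Okonkwo (3 terms); then Ibarra, Johansson, Nakamura and Oyelaran (each 8 terms); then Ivanova (9 terms).
Among Ibarra, Johansson, Nakamura and Oyelaran, alphabetically by surname: Ibarra before Johansson before Nakamura before Oyelaran.
Order: Okonkwo, Ibarra, Johansson, Nakamura, Oyelaran, Ivanova.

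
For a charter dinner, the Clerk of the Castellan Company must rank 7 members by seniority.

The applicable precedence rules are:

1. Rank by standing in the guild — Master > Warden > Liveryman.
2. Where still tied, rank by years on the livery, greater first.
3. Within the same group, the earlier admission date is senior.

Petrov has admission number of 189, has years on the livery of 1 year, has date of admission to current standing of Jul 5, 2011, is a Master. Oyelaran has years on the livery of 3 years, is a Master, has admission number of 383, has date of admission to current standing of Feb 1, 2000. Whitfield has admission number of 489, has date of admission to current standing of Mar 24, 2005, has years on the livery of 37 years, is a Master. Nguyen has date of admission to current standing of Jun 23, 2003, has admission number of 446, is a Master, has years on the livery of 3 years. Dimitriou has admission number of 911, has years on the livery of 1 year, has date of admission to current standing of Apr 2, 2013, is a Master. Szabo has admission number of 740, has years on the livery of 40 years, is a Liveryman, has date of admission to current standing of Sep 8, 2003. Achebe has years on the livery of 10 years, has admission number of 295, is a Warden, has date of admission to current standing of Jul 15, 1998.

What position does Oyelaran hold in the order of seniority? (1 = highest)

By standing in the guild: Whitfield, Oyelaran, Nguyen, Petrov and Dimitriou (Master); then Achebe (Warden); then Szabo (Liveryman).
Among Whitfield, Oyelaran, Nguyen, Petrov and Dimitriou, by years on the livery (higher first): Whitfield (37 years) before Oyelaran and Nguyen (3 years) before Petrov and Dimitriou (1 year).
Among Oyelaran and Nguyen, by date of admission to current standing (earlier first): Oyelaran (Feb 1, 2000) before Nguyen (Jun 23, 2003).
Among Petrov and Dimitriou, by date of admission to current standing (earlier first): Petrov (Jul 5, 2011) before Dimitriou (Apr 2, 2013).
Order: Whitfield, Oyelaran, Nguyen, Petrov, Dimitriou, Achebe, Szabo. So position 2.

2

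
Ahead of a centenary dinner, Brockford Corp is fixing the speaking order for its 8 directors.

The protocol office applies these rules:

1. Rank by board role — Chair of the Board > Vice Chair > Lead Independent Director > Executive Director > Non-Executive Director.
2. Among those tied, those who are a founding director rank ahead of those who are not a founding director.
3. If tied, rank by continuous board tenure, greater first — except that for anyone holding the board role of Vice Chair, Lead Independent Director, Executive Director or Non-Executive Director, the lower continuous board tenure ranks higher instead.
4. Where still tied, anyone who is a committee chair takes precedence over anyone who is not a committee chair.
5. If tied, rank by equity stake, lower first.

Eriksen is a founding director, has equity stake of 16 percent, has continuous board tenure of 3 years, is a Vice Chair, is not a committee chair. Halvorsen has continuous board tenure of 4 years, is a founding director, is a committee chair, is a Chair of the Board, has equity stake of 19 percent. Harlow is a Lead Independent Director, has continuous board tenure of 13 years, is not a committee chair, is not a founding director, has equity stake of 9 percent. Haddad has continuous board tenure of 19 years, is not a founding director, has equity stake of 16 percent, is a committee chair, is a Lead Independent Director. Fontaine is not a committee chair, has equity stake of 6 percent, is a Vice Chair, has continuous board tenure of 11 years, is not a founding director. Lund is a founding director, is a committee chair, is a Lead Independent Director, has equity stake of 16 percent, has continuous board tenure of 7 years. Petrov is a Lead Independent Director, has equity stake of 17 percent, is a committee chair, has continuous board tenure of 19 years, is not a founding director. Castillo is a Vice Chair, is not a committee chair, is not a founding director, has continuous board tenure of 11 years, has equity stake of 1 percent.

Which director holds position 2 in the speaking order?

Eriksen

By board role: Halvorsen (Chair of the Board); then Eriksen, Castillo and Fontaine (Vice Chair); then Lund, Harlow, Haddad and Petrov (Lead Independent Director).
Among Eriksen, Castillo and Fontaine, a founding director before not a founding director: Eriksen (a founding director) before Castillo and Fontaine (not a founding director).
Castillo and Fontaine both have continuous board tenure 11 years, so the next rule applies.
Castillo and Fontaine are each not a committee chair, so the next rule applies.
Among Castillo and Fontaine, by equity stake (lower first): Castillo (1 percent) before Fontaine (6 percent).
Among Lund, Harlow, Haddad and Petrov, a founding director before not a founding director: Lund (a founding director) before Harlow, Haddad and Petrov (not a founding director).
Among Harlow, Haddad and Petrov, by continuous board tenure (lower first) (reversed rule for this group): Harlow (13 years) before Haddad and Petrov (19 years).
Haddad and Petrov are each a committee chair, so the next rule applies.
Among Haddad and Petrov, by equity stake (lower first): Haddad (16 percent) before Petrov (17 percent).
Order: Halvorsen, Eriksen, Castillo, Fontaine, Lund, Harlow, Haddad, Petrov.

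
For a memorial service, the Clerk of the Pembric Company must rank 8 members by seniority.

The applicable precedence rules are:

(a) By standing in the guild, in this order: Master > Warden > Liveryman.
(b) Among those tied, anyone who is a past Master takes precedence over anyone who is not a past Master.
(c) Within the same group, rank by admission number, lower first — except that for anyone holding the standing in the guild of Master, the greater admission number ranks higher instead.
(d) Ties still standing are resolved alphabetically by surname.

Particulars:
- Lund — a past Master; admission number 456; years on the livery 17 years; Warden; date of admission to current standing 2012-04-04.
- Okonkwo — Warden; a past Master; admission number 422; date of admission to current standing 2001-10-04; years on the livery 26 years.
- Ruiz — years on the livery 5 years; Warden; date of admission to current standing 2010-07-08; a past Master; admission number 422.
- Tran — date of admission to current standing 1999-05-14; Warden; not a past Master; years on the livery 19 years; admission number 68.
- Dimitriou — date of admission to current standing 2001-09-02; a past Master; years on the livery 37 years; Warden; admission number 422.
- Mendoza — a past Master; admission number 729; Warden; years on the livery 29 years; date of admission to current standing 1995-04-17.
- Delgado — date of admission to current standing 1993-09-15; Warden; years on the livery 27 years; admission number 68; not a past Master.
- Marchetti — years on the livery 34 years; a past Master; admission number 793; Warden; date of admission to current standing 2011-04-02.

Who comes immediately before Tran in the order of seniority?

By standing in the guild: Dimitriou, Okonkwo, Ruiz, Lund, Mendoza, Marchetti, Delgado and Tran (Warden).
Among Dimitriou, Okonkwo, Ruiz, Lund, Mendoza, Marchetti, Delgado and Tran, a past Master before not a past Master: Dimitriou, Okonkwo, Ruiz, Lund, Mendoza and Marchetti (a past Master) before Delgado and Tran (not a past Master).
Among Dimitriou, Okonkwo, Ruiz, Lund, Mendoza and Marchetti, by admission number (lower first): Dimitriou, Okonkwo and Ruiz (422) before Lund (456) before Mendoza (729) before Marchetti (793).
Among Dimitriou, Okonkwo and Ruiz, alphabetically by surname: Dimitriou before Okonkwo before Ruiz.
Delgado and Tran both have admission number 68, so the next rule applies.
Among Delgado and Tran, alphabetically by surname: Delgado before Tran.
Order: Dimitriou, Okonkwo, Ruiz, Lund, Mendoza, Marchetti, Delgado, Tran.

Delgado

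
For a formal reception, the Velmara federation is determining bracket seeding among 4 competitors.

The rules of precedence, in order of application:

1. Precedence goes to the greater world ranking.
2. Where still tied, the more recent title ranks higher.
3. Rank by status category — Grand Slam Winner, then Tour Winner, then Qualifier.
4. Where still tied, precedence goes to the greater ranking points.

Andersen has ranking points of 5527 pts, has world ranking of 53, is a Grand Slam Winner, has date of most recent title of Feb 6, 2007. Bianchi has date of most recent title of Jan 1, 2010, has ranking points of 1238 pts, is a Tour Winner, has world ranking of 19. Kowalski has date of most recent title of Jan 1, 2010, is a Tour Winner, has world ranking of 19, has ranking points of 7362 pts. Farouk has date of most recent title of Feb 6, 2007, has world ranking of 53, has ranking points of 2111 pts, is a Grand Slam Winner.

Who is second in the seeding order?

Farouk

By world ranking (higher first): Andersen and Farouk (both 53); then Kowalski and Bianchi (both 19).
Andersen and Farouk both have date of most recent title Feb 6, 2007, so the next rule applies.
Andersen and Farouk are each Grand Slam Winner, so the next rule applies.
Among Andersen and Farouk, by ranking points (higher first): Andersen (5527 pts) before Farouk (2111 pts).
Kowalski and Bianchi both have date of most recent title Jan 1, 2010, so the next rule applies.
Kowalski and Bianchi are each Tour Winner, so the next rule applies.
Among Kowalski and Bianchi, by ranking points (higher first): Kowalski (7362 pts) before Bianchi (1238 pts).
Order: Andersen, Farouk, Kowalski, Bianchi.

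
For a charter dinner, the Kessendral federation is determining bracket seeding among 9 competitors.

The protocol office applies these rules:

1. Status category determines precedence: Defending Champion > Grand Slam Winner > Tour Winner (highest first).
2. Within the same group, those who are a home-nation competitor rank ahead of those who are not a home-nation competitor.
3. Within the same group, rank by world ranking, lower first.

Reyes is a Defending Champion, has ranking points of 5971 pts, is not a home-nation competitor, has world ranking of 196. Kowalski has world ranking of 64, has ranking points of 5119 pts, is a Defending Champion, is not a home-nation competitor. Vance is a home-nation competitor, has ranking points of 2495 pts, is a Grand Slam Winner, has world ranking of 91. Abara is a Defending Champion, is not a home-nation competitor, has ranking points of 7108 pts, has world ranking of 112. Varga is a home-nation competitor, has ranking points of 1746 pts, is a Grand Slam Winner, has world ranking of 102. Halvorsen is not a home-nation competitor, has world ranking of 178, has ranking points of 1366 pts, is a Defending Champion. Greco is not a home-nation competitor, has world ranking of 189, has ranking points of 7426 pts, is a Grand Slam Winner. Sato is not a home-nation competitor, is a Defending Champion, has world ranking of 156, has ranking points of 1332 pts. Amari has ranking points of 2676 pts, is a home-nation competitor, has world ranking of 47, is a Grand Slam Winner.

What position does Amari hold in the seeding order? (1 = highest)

By status category: Kowalski, Abara, Sato, Halvorsen and Reyes (Defending Champion); then Amari, Vance, Varga and Greco (Grand Slam Winner).
Kowalski, Abara, Sato, Halvorsen and Reyes are each not a home-nation competitor, so the next rule applies.
Among Kowalski, Abara, Sato, Halvorsen and Reyes, by world ranking (lower first): Kowalski (64) before Abara (112) before Sato (156) before Halvorsen (178) before Reyes (196).
Among Amari, Vance, Varga and Greco, a home-nation competitor before not a home-nation competitor: Amari, Vance and Varga (a home-nation competitor) before Greco (not a home-nation competitor).
Among Amari, Vance and Varga, by world ranking (lower first): Amari (47) before Vance (91) before Varga (102).
Order: Kowalski, Abara, Sato, Halvorsen, Reyes, Amari, Vance, Varga, Greco. So position 6.

6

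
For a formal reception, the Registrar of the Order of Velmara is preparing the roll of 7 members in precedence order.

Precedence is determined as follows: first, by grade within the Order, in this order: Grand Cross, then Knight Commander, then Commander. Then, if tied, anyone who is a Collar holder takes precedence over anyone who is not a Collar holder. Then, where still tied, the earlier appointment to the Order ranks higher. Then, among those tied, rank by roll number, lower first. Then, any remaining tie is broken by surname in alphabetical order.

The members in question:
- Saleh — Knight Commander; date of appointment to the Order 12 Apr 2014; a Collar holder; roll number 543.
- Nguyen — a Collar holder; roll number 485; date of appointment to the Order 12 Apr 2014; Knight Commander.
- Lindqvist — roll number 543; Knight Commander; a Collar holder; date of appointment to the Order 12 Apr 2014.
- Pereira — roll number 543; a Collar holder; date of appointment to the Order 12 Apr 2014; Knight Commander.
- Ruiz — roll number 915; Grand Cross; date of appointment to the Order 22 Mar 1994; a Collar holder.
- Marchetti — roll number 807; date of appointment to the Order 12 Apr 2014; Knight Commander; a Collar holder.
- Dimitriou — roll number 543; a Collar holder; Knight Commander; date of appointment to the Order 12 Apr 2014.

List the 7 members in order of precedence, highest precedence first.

By grade within the Order: Ruiz (Grand Cross); then Nguyen, Dimitriou, Lindqvist, Pereira, Saleh and Marchetti (Knight Commander).
Nguyen, Dimitriou, Lindqvist, Pereira, Saleh and Marchetti are each a Collar holder, so the next rule applies.
Nguyen, Dimitriou, Lindqvist, Pereira, Saleh and Marchetti all have date of appointment to the Order 12 Apr 2014, so the next rule applies.
Among Nguyen, Dimitriou, Lindqvist, Pereira, Saleh and Marchetti, by roll number (lower first): Nguyen (485) before Dimitriou, Lindqvist, Pereira and Saleh (543) before Marchetti (807).
Among Dimitriou, Lindqvist, Pereira and Saleh, alphabetically by surname: Dimitriou before Lindqvist before Pereira before Saleh.
Full order: Ruiz, Nguyen, Dimitriou, Lindqvist, Pereira, Saleh, Marchetti.

Ruiz, Nguyen, Dimitriou, Lindqvist, Pereira, Saleh, Marchetti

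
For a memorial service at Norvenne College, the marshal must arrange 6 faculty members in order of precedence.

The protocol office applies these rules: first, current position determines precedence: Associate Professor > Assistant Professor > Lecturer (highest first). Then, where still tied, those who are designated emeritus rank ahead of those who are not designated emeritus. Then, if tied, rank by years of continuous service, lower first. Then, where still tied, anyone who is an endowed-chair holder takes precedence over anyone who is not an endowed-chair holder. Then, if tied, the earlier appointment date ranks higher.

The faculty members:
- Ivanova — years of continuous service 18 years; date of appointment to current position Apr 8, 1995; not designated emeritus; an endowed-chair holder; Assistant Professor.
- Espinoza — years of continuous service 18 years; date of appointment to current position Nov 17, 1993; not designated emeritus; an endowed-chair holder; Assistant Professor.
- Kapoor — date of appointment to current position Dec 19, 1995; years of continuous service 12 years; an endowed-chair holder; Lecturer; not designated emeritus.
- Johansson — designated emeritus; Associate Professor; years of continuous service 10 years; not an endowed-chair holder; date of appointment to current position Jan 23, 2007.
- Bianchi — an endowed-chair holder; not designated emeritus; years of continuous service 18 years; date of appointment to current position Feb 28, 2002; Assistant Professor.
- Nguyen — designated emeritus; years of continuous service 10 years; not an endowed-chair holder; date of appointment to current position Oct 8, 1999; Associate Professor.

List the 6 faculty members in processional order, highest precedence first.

By current position: Nguyen and Johansson (Associate Professor); then Espinoza, Ivanova and Bianchi (Assistant Professor); then Kapoor (Lecturer).
Nguyen and Johansson are each designated emeritus, so the next rule applies.
Nguyen and Johansson both have years of continuous service 10 years, so the next rule applies.
Nguyen and Johansson are each not an endowed-chair holder, so the next rule applies.
Among Nguyen and Johansson, by date of appointment to current position (earlier first): Nguyen (Oct 8, 1999) before Johansson (Jan 23, 2007).
Espinoza, Ivanova and Bianchi are each not designated emeritus, so the next rule applies.
Espinoza, Ivanova and Bianchi all have years of continuous service 18 years, so the next rule applies.
Espinoza, Ivanova and Bianchi are each an endowed-chair holder, so the next rule applies.
Among Espinoza, Ivanova and Bianchi, by date of appointment to current position (earlier first): Espinoza (Nov 17, 1993) before Ivanova (Apr 8, 1995) before Bianchi (Feb 28, 2002).
Full order: Nguyen, Johansson, Espinoza, Ivanova, Bianchi, Kapoor.

Nguyen, Johansson, Espinoza, Ivanova, Bianchi, Kapoor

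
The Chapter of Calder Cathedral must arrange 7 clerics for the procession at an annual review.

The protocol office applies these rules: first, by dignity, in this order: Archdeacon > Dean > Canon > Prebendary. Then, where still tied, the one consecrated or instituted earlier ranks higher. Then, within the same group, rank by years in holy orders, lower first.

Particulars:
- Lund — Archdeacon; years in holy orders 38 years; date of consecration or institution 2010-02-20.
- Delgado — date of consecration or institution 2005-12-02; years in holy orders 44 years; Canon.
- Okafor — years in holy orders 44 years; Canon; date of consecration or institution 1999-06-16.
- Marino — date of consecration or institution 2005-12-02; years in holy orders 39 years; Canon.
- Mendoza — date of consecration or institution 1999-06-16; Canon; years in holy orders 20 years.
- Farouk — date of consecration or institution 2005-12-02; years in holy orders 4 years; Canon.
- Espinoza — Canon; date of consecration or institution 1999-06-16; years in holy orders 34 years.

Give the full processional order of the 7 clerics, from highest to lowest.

By dignity: Lund (Archdeacon); then Mendoza, Espinoza, Okafor, Farouk, Marino and Delgado (Canon).
Among Mendoza, Espinoza, Okafor, Farouk, Marino and Delgado, by date of consecration or institution (earlier first): Mendoza, Espinoza and Okafor (1999-06-16) before Farouk, Marino and Delgado (2005-12-02).
Among Mendoza, Espinoza and Okafor, by years in holy orders (lower first): Mendoza (20 years) before Espinoza (34 years) before Okafor (44 years).
Among Farouk, Marino and Delgado, by years in holy orders (lower first): Farouk (4 years) before Marino (39 years) before Delgado (44 years).
Full order: Lund, Mendoza, Espinoza, Okafor, Farouk, Marino, Delgado.

Lund, Mendoza, Espinoza, Okafor, Farouk, Marino, Delgado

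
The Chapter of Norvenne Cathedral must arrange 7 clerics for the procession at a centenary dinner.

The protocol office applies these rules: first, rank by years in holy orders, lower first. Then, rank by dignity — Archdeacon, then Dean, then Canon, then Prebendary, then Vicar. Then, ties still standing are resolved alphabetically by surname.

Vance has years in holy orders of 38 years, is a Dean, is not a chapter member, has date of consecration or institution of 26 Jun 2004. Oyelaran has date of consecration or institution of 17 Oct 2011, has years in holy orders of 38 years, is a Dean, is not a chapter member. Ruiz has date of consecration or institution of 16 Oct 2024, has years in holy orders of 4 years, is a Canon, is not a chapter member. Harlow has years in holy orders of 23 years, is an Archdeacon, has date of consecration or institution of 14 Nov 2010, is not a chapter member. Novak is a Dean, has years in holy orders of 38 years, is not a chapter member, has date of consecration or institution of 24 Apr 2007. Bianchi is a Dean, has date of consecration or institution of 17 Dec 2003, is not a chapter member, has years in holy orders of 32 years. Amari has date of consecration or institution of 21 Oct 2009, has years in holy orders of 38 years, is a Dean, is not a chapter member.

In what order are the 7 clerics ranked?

By years in holy orders (lower first): Ruiz (4 years); then Harlow (23 years); then Bianchi (32 years); then Amari, Novak, Oyelaran and Vance (each 38 years).
Amari, Novak, Oyelaran and Vance are each Dean, so the next rule applies.
Among Amari, Novak, Oyelaran and Vance, alphabetically by surname: Amari before Novak before Oyelaran before Vance.
Full order: Ruiz, Harlow, Bianchi, Amari, Novak, Oyelaran, Vance.

Ruiz, Harlow, Bianchi, Amari, Novak, Oyelaran, Vance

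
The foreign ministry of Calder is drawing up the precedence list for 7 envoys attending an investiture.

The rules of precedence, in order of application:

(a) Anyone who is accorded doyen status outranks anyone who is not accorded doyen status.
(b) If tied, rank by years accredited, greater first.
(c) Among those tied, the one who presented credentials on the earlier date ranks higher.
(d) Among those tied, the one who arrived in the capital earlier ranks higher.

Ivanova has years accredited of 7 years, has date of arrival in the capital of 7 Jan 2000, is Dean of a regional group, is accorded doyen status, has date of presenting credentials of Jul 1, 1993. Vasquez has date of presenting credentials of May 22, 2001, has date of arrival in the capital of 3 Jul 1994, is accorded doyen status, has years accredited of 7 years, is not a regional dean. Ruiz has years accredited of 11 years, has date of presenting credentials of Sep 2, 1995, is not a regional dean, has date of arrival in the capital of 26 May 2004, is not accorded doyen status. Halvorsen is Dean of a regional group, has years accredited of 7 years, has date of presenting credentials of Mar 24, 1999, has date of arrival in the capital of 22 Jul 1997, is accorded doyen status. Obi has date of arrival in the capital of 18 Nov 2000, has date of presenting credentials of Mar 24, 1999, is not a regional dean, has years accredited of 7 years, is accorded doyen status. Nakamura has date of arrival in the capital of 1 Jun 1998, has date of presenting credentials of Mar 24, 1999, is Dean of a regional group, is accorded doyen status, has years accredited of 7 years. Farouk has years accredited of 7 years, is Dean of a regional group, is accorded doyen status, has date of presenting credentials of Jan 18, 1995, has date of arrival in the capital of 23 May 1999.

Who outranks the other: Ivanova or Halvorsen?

By the first rule: Ivanova, Farouk, Halvorsen, Nakamura, Obi and Vasquez (each accorded doyen status); then Ruiz (not accorded doyen status).
Ivanova, Farouk, Halvorsen, Nakamura, Obi and Vasquez all have years accredited 7 years, so the next rule applies.
Among Ivanova, Farouk, Halvorsen, Nakamura, Obi and Vasquez, by date of presenting credentials (earlier first): Ivanova (Jul 1, 1993) before Farouk (Jan 18, 1995) before Halvorsen, Nakamura and Obi (Mar 24, 1999) before Vasquez (May 22, 2001).
Among Halvorsen, Nakamura and Obi, by date of arrival in the capital (earlier first): Halvorsen (22 Jul 1997) before Nakamura (1 Jun 1998) before Obi (18 Nov 2000).
So Ivanova takes precedence.

Ivanova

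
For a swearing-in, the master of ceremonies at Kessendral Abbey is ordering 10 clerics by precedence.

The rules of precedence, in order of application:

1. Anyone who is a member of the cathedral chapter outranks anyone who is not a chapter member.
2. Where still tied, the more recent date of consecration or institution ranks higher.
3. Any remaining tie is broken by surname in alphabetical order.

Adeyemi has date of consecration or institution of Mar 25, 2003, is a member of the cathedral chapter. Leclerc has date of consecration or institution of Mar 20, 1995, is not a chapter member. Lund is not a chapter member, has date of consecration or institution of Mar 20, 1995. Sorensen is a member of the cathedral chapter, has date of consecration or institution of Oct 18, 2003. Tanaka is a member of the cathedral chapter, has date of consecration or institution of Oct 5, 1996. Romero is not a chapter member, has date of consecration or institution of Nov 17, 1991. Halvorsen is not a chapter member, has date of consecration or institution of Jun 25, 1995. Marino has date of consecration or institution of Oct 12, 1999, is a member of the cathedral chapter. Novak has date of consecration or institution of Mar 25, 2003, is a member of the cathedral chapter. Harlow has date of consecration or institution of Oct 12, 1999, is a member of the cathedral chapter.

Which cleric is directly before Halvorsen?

By the first rule: Sorensen, Adeyemi, Novak, Harlow, Marino and Tanaka (each a member of the cathedral chapter); then Halvorsen, Leclerc, Lund and Romero (each not a chapter member).
Among Sorensen, Adeyemi, Novak, Harlow, Marino and Tanaka, by date of consecration or institution (later first): Sorensen (Oct 18, 2003) before Adeyemi and Novak (Mar 25, 2003) before Harlow and Marino (Oct 12, 1999) before Tanaka (Oct 5, 1996).
Among Adeyemi and Novak, alphabetically by surname: Adeyemi before Novak.
Among Harlow and Marino, alphabetically by surname: Harlow before Marino.
Among Halvorsen, Leclerc, Lund and Romero, by date of consecration or institution (later first): Halvorsen (Jun 25, 1995) before Leclerc and Lund (Mar 20, 1995) before Romero (Nov 17, 1991).
Among Leclerc and Lund, alphabetically by surname: Leclerc before Lund.
Order: Sorensen, Adeyemi, Novak, Harlow, Marino, Tanaka, Halvorsen, Leclerc, Lund, Romero.

Tanaka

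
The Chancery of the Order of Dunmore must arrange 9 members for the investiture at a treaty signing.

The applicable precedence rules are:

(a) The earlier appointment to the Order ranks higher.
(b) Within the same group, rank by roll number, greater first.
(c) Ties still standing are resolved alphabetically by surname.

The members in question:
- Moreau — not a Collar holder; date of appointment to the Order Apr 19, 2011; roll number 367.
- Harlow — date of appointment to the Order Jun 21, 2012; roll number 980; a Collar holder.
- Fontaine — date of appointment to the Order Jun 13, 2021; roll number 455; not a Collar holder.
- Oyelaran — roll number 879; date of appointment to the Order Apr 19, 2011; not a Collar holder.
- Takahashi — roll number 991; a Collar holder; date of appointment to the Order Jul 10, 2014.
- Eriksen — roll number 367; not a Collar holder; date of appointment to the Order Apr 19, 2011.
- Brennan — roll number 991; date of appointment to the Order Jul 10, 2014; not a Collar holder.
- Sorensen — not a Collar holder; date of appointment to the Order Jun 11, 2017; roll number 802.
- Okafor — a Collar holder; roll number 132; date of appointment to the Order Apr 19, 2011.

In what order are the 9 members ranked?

Oyelaran, Eriksen, Moreau, Okafor, Harlow, Brennan, Takahashi, Sorensen, Fontaine

By date of appointment to the Order (earlier first): Oyelaran, Eriksen, Moreau and Okafor (each Apr 19, 2011); then Harlow (Jun 21, 2012); then Brennan and Takahashi (both Jul 10, 2014); then Sorensen (Jun 11, 2017); then Fontaine (Jun 13, 2021).
Among Oyelaran, Eriksen, Moreau and Okafor, by roll number (higher first): Oyelaran (879) before Eriksen and Moreau (367) before Okafor (132).
Among Eriksen and Moreau, alphabetically by surname: Eriksen before Moreau.
Brennan and Takahashi both have roll number 991, so the next rule applies.
Among Brennan and Takahashi, alphabetically by surname: Brennan before Takahashi.
Full order: Oyelaran, Eriksen, Moreau, Okafor, Harlow, Brennan, Takahashi, Sorensen, Fontaine.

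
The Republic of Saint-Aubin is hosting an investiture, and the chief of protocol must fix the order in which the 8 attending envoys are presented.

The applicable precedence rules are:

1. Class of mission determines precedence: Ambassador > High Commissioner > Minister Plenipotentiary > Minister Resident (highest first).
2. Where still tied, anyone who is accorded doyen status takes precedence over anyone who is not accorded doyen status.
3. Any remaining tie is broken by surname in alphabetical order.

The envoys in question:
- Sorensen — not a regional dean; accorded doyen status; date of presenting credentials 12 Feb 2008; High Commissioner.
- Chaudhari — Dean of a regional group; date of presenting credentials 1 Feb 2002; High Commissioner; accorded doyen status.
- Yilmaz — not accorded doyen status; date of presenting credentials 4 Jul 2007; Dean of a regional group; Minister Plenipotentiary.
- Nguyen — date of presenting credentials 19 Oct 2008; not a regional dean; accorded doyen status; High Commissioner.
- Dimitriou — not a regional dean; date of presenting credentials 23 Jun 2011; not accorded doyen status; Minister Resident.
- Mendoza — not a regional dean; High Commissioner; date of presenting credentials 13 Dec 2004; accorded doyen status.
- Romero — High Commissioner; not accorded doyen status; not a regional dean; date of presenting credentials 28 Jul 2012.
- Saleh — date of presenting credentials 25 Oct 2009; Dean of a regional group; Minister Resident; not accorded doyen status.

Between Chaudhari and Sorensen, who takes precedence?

Chaudhari

By class of mission: Chaudhari, Mendoza, Nguyen, Sorensen and Romero (High Commissioner); then Yilmaz (Minister Plenipotentiary); then Dimitriou and Saleh (Minister Resident).
Among Chaudhari, Mendoza, Nguyen, Sorensen and Romero, accorded doyen status before not accorded doyen status: Chaudhari, Mendoza, Nguyen and Sorensen (accorded doyen status) before Romero (not accorded doyen status).
Among Chaudhari, Mendoza, Nguyen and Sorensen, alphabetically by surname: Chaudhari before Mendoza before Nguyen before Sorensen.
Dimitriou and Saleh are each not accorded doyen status, so the next rule applies.
Among Dimitriou and Saleh, alphabetically by surname: Dimitriou before Saleh.
So Chaudhari takes precedence.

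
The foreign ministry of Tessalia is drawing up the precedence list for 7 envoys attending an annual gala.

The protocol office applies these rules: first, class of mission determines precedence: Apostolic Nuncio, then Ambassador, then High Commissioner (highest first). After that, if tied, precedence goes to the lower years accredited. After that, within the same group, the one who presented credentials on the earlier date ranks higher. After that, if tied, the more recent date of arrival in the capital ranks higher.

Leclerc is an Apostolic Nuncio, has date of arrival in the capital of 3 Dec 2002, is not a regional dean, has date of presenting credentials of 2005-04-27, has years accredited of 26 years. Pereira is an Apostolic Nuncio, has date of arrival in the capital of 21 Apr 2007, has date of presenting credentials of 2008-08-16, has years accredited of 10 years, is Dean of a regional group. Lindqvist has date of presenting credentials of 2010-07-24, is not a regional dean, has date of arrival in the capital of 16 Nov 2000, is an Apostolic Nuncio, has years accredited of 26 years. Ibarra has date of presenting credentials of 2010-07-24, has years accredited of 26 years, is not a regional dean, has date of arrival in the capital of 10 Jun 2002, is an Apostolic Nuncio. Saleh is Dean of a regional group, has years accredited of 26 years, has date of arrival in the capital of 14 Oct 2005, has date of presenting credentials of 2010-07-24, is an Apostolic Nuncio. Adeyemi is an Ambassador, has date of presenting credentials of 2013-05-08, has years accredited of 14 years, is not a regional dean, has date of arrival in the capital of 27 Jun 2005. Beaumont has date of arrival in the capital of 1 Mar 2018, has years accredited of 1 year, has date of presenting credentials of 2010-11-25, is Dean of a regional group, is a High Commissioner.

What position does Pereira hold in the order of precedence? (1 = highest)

By class of mission: Pereira, Leclerc, Saleh, Ibarra and Lindqvist (Apostolic Nuncio); then Adeyemi (Ambassador); then Beaumont (High Commissioner).
Among Pereira, Leclerc, Saleh, Ibarra and Lindqvist, by years accredited (lower first): Pereira (10 years) before Leclerc, Saleh, Ibarra and Lindqvist (26 years).
Among Leclerc, Saleh, Ibarra and Lindqvist, by date of presenting credentials (earlier first): Leclerc (2005-04-27) before Saleh, Ibarra and Lindqvist (2010-07-24).
Among Saleh, Ibarra and Lindqvist, by date of arrival in the capital (later first): Saleh (14 Oct 2005) before Ibarra (10 Jun 2002) before Lindqvist (16 Nov 2000).
Order: Pereira, Leclerc, Saleh, Ibarra, Lindqvist, Adeyemi, Beaumont. So position 1.

1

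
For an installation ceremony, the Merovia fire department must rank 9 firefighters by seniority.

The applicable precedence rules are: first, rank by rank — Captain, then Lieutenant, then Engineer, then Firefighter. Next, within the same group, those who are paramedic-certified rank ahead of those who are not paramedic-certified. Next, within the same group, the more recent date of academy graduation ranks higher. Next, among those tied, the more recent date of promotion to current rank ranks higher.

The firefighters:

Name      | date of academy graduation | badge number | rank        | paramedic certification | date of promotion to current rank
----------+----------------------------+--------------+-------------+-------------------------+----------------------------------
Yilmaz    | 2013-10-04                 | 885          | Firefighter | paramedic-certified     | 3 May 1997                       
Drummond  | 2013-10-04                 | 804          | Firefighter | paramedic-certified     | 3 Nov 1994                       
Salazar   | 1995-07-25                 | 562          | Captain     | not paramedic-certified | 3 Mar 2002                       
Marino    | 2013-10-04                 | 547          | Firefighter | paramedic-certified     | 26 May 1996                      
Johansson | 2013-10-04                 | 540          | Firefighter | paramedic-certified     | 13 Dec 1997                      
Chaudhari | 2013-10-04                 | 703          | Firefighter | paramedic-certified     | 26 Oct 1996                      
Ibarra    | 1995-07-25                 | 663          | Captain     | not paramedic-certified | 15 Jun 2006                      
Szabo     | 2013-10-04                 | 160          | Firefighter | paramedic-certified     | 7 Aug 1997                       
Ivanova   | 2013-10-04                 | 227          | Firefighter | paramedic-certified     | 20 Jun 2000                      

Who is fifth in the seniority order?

Szabo

By rank: Ibarra and Salazar (Captain); then Ivanova, Johansson, Szabo, Yilmaz, Chaudhari, Marino and Drummond (Firefighter).
Ibarra and Salazar are each not paramedic-certified, so the next rule applies.
Ibarra and Salazar both have date of academy graduation 1995-07-25, so the next rule applies.
Among Ibarra and Salazar, by date of promotion to current rank (later first): Ibarra (15 Jun 2006) before Salazar (3 Mar 2002).
Ivanova, Johansson, Szabo, Yilmaz, Chaudhari, Marino and Drummond are each paramedic-certified, so the next rule applies.
Ivanova, Johansson, Szabo, Yilmaz, Chaudhari, Marino and Drummond all have date of academy graduation 2013-10-04, so the next rule applies.
Among Ivanova, Johansson, Szabo, Yilmaz, Chaudhari, Marino and Drummond, by date of promotion to current rank (later first): Ivanova (20 Jun 2000) before Johansson (13 Dec 1997) before Szabo (7 Aug 1997) before Yilmaz (3 May 1997) before Chaudhari (26 Oct 1996) before Marino (26 May 1996) before Drummond (3 Nov 1994).
Order: Ibarra, Salazar, Ivanova, Johansson, Szabo, Yilmaz, Chaudhari, Marino, Drummond.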